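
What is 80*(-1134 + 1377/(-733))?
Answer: -66607920/733 ≈ -90870.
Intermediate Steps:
80*(-1134 + 1377/(-733)) = 80*(-1134 + 1377*(-1/733)) = 80*(-1134 - 1377/733) = 80*(-832599/733) = -66607920/733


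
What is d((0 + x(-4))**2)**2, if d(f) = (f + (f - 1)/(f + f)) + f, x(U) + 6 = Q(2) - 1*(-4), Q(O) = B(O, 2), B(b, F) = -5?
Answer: 23290276/2401 ≈ 9700.2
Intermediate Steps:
Q(O) = -5
x(U) = -7 (x(U) = -6 + (-5 - 1*(-4)) = -6 + (-5 + 4) = -6 - 1 = -7)
d(f) = 2*f + (-1 + f)/(2*f) (d(f) = (f + (-1 + f)/((2*f))) + f = (f + (-1 + f)*(1/(2*f))) + f = (f + (-1 + f)/(2*f)) + f = 2*f + (-1 + f)/(2*f))
d((0 + x(-4))**2)**2 = ((-1 + (0 - 7)**2*(1 + 4*(0 - 7)**2))/(2*((0 - 7)**2)))**2 = ((-1 + (-7)**2*(1 + 4*(-7)**2))/(2*((-7)**2)))**2 = ((1/2)*(-1 + 49*(1 + 4*49))/49)**2 = ((1/2)*(1/49)*(-1 + 49*(1 + 196)))**2 = ((1/2)*(1/49)*(-1 + 49*197))**2 = ((1/2)*(1/49)*(-1 + 9653))**2 = ((1/2)*(1/49)*9652)**2 = (4826/49)**2 = 23290276/2401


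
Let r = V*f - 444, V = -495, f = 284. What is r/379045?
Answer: -141024/379045 ≈ -0.37205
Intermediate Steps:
r = -141024 (r = -495*284 - 444 = -140580 - 444 = -141024)
r/379045 = -141024/379045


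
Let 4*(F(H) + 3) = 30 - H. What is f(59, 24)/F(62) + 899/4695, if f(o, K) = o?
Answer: -267116/51645 ≈ -5.1722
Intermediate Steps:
F(H) = 9/2 - H/4 (F(H) = -3 + (30 - H)/4 = -3 + (15/2 - H/4) = 9/2 - H/4)
f(59, 24)/F(62) + 899/4695 = 59/(9/2 - ¼*62) + 899/4695 = 59/(9/2 - 31/2) + 899*(1/4695) = 59/(-11) + 899/4695 = 59*(-1/11) + 899/4695 = -59/11 + 899/4695 = -267116/51645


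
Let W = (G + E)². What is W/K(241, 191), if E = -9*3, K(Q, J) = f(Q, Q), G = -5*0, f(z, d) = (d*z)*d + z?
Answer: 729/13997762 ≈ 5.2080e-5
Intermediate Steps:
f(z, d) = z + z*d² (f(z, d) = z*d² + z = z + z*d²)
G = 0
K(Q, J) = Q*(1 + Q²)
E = -27
W = 729 (W = (0 - 27)² = (-27)² = 729)
W/K(241, 191) = 729/(241 + 241³) = 729/(241 + 13997521) = 729/13997762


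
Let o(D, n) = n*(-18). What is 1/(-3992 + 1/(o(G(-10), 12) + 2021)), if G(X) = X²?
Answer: -1805/7205559 ≈ -0.00025050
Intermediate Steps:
o(D, n) = -18*n
1/(-3992 + 1/(o(G(-10), 12) + 2021)) = 1/(-3992 + 1/(-18*12 + 2021)) = 1/(-3992 + 1/(-216 + 2021)) = 1/(-3992 + 1/1805) = 1/(-7205559/1805) = -1805/7205559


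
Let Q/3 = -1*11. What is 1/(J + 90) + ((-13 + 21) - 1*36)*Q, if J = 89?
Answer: 165397/179 ≈ 924.01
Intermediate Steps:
Q = -33 (Q = 3*(-1*11) = 3*(-11) = -33)
1/(J + 90) + ((-13 + 21) - 1*36)*Q = 1/(89 + 90) + ((-13 + 21) - 1*36)*(-33) = 1/179 + (8 - 36)*(-33) = 1/179 - 28*(-33) = 1/179 + 924 = 165397/179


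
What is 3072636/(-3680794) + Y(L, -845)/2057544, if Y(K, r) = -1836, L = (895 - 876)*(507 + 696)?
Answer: -5170622307/6187414714 ≈ -0.83567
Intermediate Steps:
L = 22857 (L = 19*1203 = 22857)
3072636/(-3680794) + Y(L, -845)/2057544 = 3072636/(-3680794) - 1836/2057544 = 3072636*(-1/3680794) - 1836*1/2057544 = -1536318/1840397 - 3/3362 = -5170622307/6187414714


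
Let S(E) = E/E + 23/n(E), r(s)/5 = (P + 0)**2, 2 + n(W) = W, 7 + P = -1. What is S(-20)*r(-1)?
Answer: -160/11 ≈ -14.545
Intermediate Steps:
P = -8 (P = -7 - 1 = -8)
n(W) = -2 + W
r(s) = 320 (r(s) = 5*(-8 + 0)**2 = 5*(-8)**2 = 5*64 = 320)
S(E) = 1 + 23/(-2 + E) (S(E) = E/E + 23/(-2 + E) = 1 + 23/(-2 + E))
S(-20)*r(-1) = ((21 - 20)/(-2 - 20))*320 = (1/(-22))*320 = -1/22*1*320 = -1/22*320 = -160/11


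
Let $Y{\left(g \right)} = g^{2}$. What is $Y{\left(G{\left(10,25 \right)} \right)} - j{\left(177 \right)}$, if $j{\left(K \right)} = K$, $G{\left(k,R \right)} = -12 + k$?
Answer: $-173$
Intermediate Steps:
$Y{\left(G{\left(10,25 \right)} \right)} - j{\left(177 \right)} = \left(-12 + 10\right)^{2} - 177 = \left(-2\right)^{2} - 177 = 4 - 177 = -173$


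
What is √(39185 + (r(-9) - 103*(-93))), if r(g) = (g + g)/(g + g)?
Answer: √48765 ≈ 220.83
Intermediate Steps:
r(g) = 1 (r(g) = (2*g)/((2*g)) = (2*g)*(1/(2*g)) = 1)
√(39185 + (r(-9) - 103*(-93))) = √(39185 + (1 - 103*(-93))) = √(39185 + (1 + 9579)) = √(39185 + 9580) = √48765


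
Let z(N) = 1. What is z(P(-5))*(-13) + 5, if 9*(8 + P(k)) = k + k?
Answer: -8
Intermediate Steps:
P(k) = -8 + 2*k/9 (P(k) = -8 + (k + k)/9 = -8 + (2*k)/9 = -8 + 2*k/9)
z(P(-5))*(-13) + 5 = 1*(-13) + 5 = -13 + 5 = -8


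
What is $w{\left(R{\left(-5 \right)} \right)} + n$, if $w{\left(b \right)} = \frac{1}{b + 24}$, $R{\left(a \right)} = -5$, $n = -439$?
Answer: $- \frac{8340}{19} \approx -438.95$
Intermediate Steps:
$w{\left(b \right)} = \frac{1}{24 + b}$
$w{\left(R{\left(-5 \right)} \right)} + n = \frac{1}{24 - 5} - 439 = \frac{1}{19} - 439 = - \frac{8340}{19}$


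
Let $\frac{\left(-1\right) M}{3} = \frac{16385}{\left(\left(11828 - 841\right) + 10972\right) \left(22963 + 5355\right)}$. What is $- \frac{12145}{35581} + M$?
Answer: $- \frac{1079133513935}{3160787111846} \approx -0.34141$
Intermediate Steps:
$M = - \frac{49155}{621834962}$ ($M = - 3 \frac{16385}{\left(\left(11828 - 841\right) + 10972\right) \left(22963 + 5355\right)} = - 3 \frac{16385}{\left(10987 + 10972\right) 28318} = - 3 \frac{16385}{21959 \cdot 28318} = - 3 \cdot \frac{16385}{621834962} = - 3 \cdot 16385 \cdot \frac{1}{621834962} = \left(-3\right) \frac{16385}{621834962} = - \frac{49155}{621834962} \approx -7.9048 \cdot 10^{-5}$)
$- \frac{12145}{35581} + M = - \frac{12145}{35581} - \frac{49155}{621834962} = \left(-12145\right) \frac{1}{35581} - \frac{49155}{621834962} = - \frac{1735}{5083} - \frac{49155}{621834962} = - \frac{1079133513935}{3160787111846}$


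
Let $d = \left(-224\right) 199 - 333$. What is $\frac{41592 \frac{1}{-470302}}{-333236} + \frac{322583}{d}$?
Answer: $- \frac{6319463530202306}{879776051941031} \approx -7.183$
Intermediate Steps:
$d = -44909$ ($d = -44576 - 333 = -44909$)
$\frac{41592 \frac{1}{-470302}}{-333236} + \frac{322583}{d} = \frac{41592 \frac{1}{-470302}}{-333236} + \frac{322583}{-44909} = 41592 \left(- \frac{1}{470302}\right) \left(- \frac{1}{333236}\right) + 322583 \left(- \frac{1}{44909}\right) = \left(- \frac{20796}{235151}\right) \left(- \frac{1}{333236}\right) - \frac{322583}{44909} = \frac{5199}{19590194659} - \frac{322583}{44909} = - \frac{6319463530202306}{879776051941031}$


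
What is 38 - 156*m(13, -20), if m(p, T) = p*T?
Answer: 40598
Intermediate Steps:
m(p, T) = T*p
38 - 156*m(13, -20) = 38 - (-3120)*13 = 38 - 156*(-260) = 38 + 40560 = 40598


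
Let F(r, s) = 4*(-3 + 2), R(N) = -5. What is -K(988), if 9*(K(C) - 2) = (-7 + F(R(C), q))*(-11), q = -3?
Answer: -139/9 ≈ -15.444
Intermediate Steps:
F(r, s) = -4 (F(r, s) = 4*(-1) = -4)
K(C) = 139/9 (K(C) = 2 + ((-7 - 4)*(-11))/9 = 2 + (-11*(-11))/9 = 2 + (⅑)*121 = 2 + 121/9 = 139/9)
-K(988) = -1*139/9 = -139/9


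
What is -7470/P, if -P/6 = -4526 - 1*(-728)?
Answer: -415/1266 ≈ -0.32780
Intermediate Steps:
P = 22788 (P = -6*(-4526 - 1*(-728)) = -6*(-4526 + 728) = -6*(-3798) = 22788)
-7470/P = -7470/22788 = -7470*1/22788 = -415/1266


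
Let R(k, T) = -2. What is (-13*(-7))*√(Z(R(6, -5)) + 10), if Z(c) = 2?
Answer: 182*√3 ≈ 315.23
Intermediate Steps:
(-13*(-7))*√(Z(R(6, -5)) + 10) = (-13*(-7))*√(2 + 10) = 91*√12 = 91*(2*√3) = 182*√3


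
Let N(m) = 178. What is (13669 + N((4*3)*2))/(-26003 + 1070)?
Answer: -13847/24933 ≈ -0.55537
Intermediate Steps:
(13669 + N((4*3)*2))/(-26003 + 1070) = (13669 + 178)/(-26003 + 1070) = 13847/(-24933) = 13847*(-1/24933) = -13847/24933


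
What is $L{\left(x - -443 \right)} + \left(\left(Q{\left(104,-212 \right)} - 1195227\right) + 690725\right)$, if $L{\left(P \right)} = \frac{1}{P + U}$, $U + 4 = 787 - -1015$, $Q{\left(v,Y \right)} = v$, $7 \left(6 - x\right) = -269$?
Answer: $- \frac{8069359197}{15998} \approx -5.044 \cdot 10^{5}$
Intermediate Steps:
$x = \frac{311}{7}$ ($x = 6 - - \frac{269}{7} = 6 + \frac{269}{7} = \frac{311}{7} \approx 44.429$)
$U = 1798$ ($U = -4 + \left(787 - -1015\right) = -4 + \left(787 + 1015\right) = -4 + 1802 = 1798$)
$L{\left(P \right)} = \frac{1}{1798 + P}$ ($L{\left(P \right)} = \frac{1}{P + 1798} = \frac{1}{1798 + P}$)
$L{\left(x - -443 \right)} + \left(\left(Q{\left(104,-212 \right)} - 1195227\right) + 690725\right) = \frac{1}{1798 + \left(\frac{311}{7} - -443\right)} + \left(\left(104 - 1195227\right) + 690725\right) = \frac{1}{1798 + \left(\frac{311}{7} + 443\right)} + \left(-1195123 + 690725\right) = \frac{1}{1798 + \frac{3412}{7}} - 504398 = \frac{1}{\frac{15998}{7}} - 504398 = \frac{7}{15998} - 504398 = - \frac{8069359197}{15998}$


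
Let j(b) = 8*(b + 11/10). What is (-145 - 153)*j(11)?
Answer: -144232/5 ≈ -28846.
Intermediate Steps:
j(b) = 44/5 + 8*b (j(b) = 8*(b + 11*(⅒)) = 8*(b + 11/10) = 8*(11/10 + b) = 44/5 + 8*b)
(-145 - 153)*j(11) = (-145 - 153)*(44/5 + 8*11) = -298*(44/5 + 88) = -298*484/5 = -144232/5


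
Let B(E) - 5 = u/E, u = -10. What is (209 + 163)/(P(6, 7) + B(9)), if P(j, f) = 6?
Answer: 3348/89 ≈ 37.618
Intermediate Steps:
B(E) = 5 - 10/E
(209 + 163)/(P(6, 7) + B(9)) = (209 + 163)/(6 + (5 - 10/9)) = 372/(6 + (5 - 10*⅑)) = 372/(6 + (5 - 10/9)) = 372/(6 + 35/9) = 372/(89/9) = 372*(9/89) = 3348/89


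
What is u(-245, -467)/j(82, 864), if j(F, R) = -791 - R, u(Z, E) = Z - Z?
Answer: 0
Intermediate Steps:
u(Z, E) = 0
u(-245, -467)/j(82, 864) = 0/(-791 - 1*864) = 0/(-791 - 864) = 0/(-1655) = 0*(-1/1655) = 0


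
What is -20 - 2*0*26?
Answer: -20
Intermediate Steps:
-20 - 2*0*26 = -20 + 0*26 = -20 + 0 = -20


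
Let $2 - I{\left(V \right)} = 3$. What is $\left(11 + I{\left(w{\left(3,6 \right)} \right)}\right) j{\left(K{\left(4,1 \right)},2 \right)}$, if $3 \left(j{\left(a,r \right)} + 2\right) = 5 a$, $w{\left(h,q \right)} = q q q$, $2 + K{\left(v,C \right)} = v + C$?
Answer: $30$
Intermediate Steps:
$K{\left(v,C \right)} = -2 + C + v$ ($K{\left(v,C \right)} = -2 + \left(v + C\right) = -2 + \left(C + v\right) = -2 + C + v$)
$w{\left(h,q \right)} = q^{3}$ ($w{\left(h,q \right)} = q^{2} q = q^{3}$)
$I{\left(V \right)} = -1$ ($I{\left(V \right)} = 2 - 3 = -1$)
$j{\left(a,r \right)} = -2 + \frac{5 a}{3}$
$\left(11 + I{\left(w{\left(3,6 \right)} \right)}\right) j{\left(K{\left(4,1 \right)},2 \right)} = \left(11 - 1\right) \left(-2 + \frac{5 \left(-2 + 1 + 4\right)}{3}\right) = 10 \left(-2 + \frac{5}{3} \cdot 3\right) = 10 \left(-2 + 5\right) = 10 \cdot 3 = 30$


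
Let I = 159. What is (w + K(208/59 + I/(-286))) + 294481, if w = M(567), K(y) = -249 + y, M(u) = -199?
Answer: 4961562949/16874 ≈ 2.9404e+5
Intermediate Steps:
w = -199
(w + K(208/59 + I/(-286))) + 294481 = (-199 + (-249 + (208/59 + 159/(-286)))) + 294481 = (-199 + (-249 + (208*(1/59) + 159*(-1/286)))) + 294481 = (-199 + (-249 + (208/59 - 159/286))) + 294481 = (-199 + (-249 + 50107/16874)) + 294481 = (-199 - 4151519/16874) + 294481 = -7509445/16874 + 294481 = 4961562949/16874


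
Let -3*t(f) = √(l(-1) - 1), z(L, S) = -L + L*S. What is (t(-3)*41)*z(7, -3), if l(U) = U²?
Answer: 0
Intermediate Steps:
t(f) = 0 (t(f) = -√((-1)² - 1)/3 = -√(1 - 1)/3 = -√0/3 = -⅓*0 = 0)
(t(-3)*41)*z(7, -3) = (0*41)*(7*(-1 - 3)) = 0*(7*(-4)) = 0*(-28) = 0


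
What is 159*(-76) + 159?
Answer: -11925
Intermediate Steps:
159*(-76) + 159 = -12084 + 159 = -11925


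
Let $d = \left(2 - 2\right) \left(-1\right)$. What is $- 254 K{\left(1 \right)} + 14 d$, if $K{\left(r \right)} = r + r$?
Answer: $-508$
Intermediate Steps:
$d = 0$ ($d = 0 \left(-1\right) = 0$)
$K{\left(r \right)} = 2 r$
$- 254 K{\left(1 \right)} + 14 d = - 254 \cdot 2 \cdot 1 + 14 \cdot 0 = \left(-254\right) 2 + 0 = -508 + 0 = -508$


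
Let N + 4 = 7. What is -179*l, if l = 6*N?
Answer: -3222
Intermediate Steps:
N = 3 (N = -4 + 7 = 3)
l = 18 (l = 6*3 = 18)
-179*l = -179*18 = -3222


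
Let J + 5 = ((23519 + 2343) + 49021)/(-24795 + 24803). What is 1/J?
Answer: 8/74843 ≈ 0.00010689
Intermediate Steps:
J = 74843/8 (J = -5 + ((23519 + 2343) + 49021)/(-24795 + 24803) = -5 + (25862 + 49021)/8 = -5 + 74883*(1/8) = -5 + 74883/8 = 74843/8 ≈ 9355.4)
1/J = 1/(74843/8) = 8/74843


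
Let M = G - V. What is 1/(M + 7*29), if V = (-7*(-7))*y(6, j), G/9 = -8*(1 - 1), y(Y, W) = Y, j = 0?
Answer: -1/91 ≈ -0.010989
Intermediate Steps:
G = 0 (G = 9*(-8*(1 - 1)) = 9*(-8*0) = 9*0 = 0)
V = 294 (V = -7*(-7)*6 = 49*6 = 294)
M = -294 (M = 0 - 1*294 = 0 - 294 = -294)
1/(M + 7*29) = 1/(-294 + 7*29) = 1/(-294 + 203) = 1/(-91) = -1/91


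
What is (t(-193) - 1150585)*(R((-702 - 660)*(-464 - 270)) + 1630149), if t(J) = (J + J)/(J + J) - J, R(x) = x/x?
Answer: -1875309888650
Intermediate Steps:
R(x) = 1
t(J) = 1 - J (t(J) = (2*J)/((2*J)) - J = (2*J)*(1/(2*J)) - J = 1 - J)
(t(-193) - 1150585)*(R((-702 - 660)*(-464 - 270)) + 1630149) = ((1 - 1*(-193)) - 1150585)*(1 + 1630149) = ((1 + 193) - 1150585)*1630150 = (194 - 1150585)*1630150 = -1150391*1630150 = -1875309888650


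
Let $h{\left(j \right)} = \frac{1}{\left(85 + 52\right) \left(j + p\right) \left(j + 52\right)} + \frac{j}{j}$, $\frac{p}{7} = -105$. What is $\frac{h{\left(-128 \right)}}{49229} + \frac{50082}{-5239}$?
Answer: $- \frac{22153722435645445}{2317471316401436} \approx -9.5594$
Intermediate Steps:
$p = -735$ ($p = 7 \left(-105\right) = -735$)
$h{\left(j \right)} = 1 + \frac{1}{137 \left(-735 + j\right) \left(52 + j\right)}$ ($h{\left(j \right)} = \frac{1}{\left(85 + 52\right) \left(j - 735\right) \left(j + 52\right)} + \frac{j}{j} = \frac{1}{137 \left(-735 + j\right) \left(52 + j\right)} + 1 = 1 + \frac{1}{137 \left(-735 + j\right) \left(52 + j\right)}$)
$\frac{h{\left(-128 \right)}}{49229} + \frac{50082}{-5239} = \frac{\frac{1}{-38220 + \left(-128\right)^{2} - -87424} \left(- \frac{5236139}{137} + \left(-128\right)^{2} - -87424\right)}{49229} + \frac{50082}{-5239} = \frac{- \frac{5236139}{137} + 16384 + 87424}{-38220 + 16384 + 87424} \cdot \frac{1}{49229} + 50082 \left(- \frac{1}{5239}\right) = \frac{1}{65588} \cdot \frac{8985557}{137} \cdot \frac{1}{49229} - \frac{50082}{5239} = \frac{8985557}{8985556} \cdot \frac{1}{49229} - \frac{50082}{5239} = \frac{8985557}{442349936324} - \frac{50082}{5239} = - \frac{22153722435645445}{2317471316401436}$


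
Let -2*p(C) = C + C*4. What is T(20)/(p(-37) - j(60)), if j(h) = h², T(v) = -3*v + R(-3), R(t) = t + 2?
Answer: 2/115 ≈ 0.017391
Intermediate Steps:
R(t) = 2 + t
T(v) = -1 - 3*v (T(v) = -3*v + (2 - 3) = -3*v - 1 = -1 - 3*v)
p(C) = -5*C/2 (p(C) = -(C + C*4)/2 = -(C + 4*C)/2 = -5*C/2)
T(20)/(p(-37) - j(60)) = (-1 - 3*20)/(-5/2*(-37) - 1*60²) = (-1 - 60)/(185/2 - 1*3600) = -61/(185/2 - 3600) = -61/(-7015/2) = -61*(-2/7015) = 2/115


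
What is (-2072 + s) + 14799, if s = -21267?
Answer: -8540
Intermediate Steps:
(-2072 + s) + 14799 = (-2072 - 21267) + 14799 = -23339 + 14799 = -8540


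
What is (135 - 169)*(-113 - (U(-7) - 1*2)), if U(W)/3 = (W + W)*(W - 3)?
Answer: 18054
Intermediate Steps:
U(W) = 6*W*(-3 + W) (U(W) = 3*((W + W)*(W - 3)) = 3*((2*W)*(-3 + W)) = 3*(2*W*(-3 + W)) = 6*W*(-3 + W))
(135 - 169)*(-113 - (U(-7) - 1*2)) = (135 - 169)*(-113 - (6*(-7)*(-3 - 7) - 1*2)) = -34*(-113 - (6*(-7)*(-10) - 2)) = -34*(-113 - (420 - 2)) = -34*(-113 - 1*418) = -34*(-113 - 418) = -34*(-531) = 18054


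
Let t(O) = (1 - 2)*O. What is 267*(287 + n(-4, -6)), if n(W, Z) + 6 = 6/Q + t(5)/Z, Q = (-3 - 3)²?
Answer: 75294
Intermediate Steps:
Q = 36 (Q = (-6)² = 36)
t(O) = -O
n(W, Z) = -35/6 - 5/Z (n(W, Z) = -6 + (6/36 + (-1*5)/Z) = -6 + (6*(1/36) - 5/Z) = -6 + (⅙ - 5/Z) = -35/6 - 5/Z)
267*(287 + n(-4, -6)) = 267*(287 + (-35/6 - 5/(-6))) = 267*(287 + (-35/6 - 5*(-⅙))) = 267*(287 + (-35/6 + ⅚)) = 267*(287 - 5) = 267*282 = 75294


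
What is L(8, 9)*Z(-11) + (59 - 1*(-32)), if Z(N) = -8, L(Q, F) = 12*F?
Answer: -773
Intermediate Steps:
L(8, 9)*Z(-11) + (59 - 1*(-32)) = (12*9)*(-8) + (59 - 1*(-32)) = 108*(-8) + (59 + 32) = -864 + 91 = -773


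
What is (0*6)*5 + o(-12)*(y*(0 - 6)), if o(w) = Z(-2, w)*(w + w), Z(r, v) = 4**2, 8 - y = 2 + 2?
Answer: 9216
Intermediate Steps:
y = 4 (y = 8 - (2 + 2) = 8 - 1*4 = 8 - 4 = 4)
Z(r, v) = 16
o(w) = 32*w (o(w) = 16*(w + w) = 16*(2*w) = 32*w)
(0*6)*5 + o(-12)*(y*(0 - 6)) = (0*6)*5 + (32*(-12))*(4*(0 - 6)) = 0*5 - 1536*(-6) = 0 - 384*(-24) = 0 + 9216 = 9216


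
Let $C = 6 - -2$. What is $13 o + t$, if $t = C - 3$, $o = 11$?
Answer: $148$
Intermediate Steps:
$C = 8$ ($C = 6 + 2 = 8$)
$t = 5$ ($t = 8 - 3 = 5$)
$13 o + t = 13 \cdot 11 + 5 = 143 + 5 = 148$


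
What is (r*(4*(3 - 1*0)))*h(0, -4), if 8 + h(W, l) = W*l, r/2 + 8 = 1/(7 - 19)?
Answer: 1552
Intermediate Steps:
r = -97/6 (r = -16 + 2/(7 - 19) = -16 + 2/(-12) = -16 + 2*(-1/12) = -16 - ⅙ = -97/6 ≈ -16.167)
h(W, l) = -8 + W*l
(r*(4*(3 - 1*0)))*h(0, -4) = (-194*(3 - 1*0)/3)*(-8 + 0*(-4)) = (-194*(3 + 0)/3)*(-8 + 0) = -194*3/3*(-8) = -97/6*12*(-8) = -194*(-8) = 1552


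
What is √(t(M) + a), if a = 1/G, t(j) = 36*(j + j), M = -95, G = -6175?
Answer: 6499*I*√247/1235 ≈ 82.704*I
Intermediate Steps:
t(j) = 72*j (t(j) = 36*(2*j) = 72*j)
a = -1/6175 (a = 1/(-6175) = -1/6175 ≈ -0.00016194)
√(t(M) + a) = √(72*(-95) - 1/6175) = √(-6840 - 1/6175) = √(-42237001/6175) = 6499*I*√247/1235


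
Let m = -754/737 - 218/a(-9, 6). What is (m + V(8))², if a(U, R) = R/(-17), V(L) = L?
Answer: 1907401301569/4888521 ≈ 3.9018e+5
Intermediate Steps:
a(U, R) = -R/17 (a(U, R) = R*(-1/17) = -R/17)
m = 1363399/2211 (m = -754/737 - 218/((-1/17*6)) = -754*1/737 - 218/(-6/17) = -754/737 - 218*(-17/6) = -754/737 + 1853/3 = 1363399/2211 ≈ 616.64)
(m + V(8))² = (1363399/2211 + 8)² = (1381087/2211)² = 1907401301569/4888521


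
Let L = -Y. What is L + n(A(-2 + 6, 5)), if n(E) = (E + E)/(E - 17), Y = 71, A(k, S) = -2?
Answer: -1345/19 ≈ -70.789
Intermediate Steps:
L = -71 (L = -1*71 = -71)
n(E) = 2*E/(-17 + E) (n(E) = (2*E)/(-17 + E) = 2*E/(-17 + E))
L + n(A(-2 + 6, 5)) = -71 + 2*(-2)/(-17 - 2) = -71 + 2*(-2)/(-19) = -71 + 2*(-2)*(-1/19) = -71 + 4/19 = -1345/19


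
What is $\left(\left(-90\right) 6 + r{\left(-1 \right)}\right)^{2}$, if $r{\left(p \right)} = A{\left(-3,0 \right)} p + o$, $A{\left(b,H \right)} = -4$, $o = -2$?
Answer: $289444$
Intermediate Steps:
$r{\left(p \right)} = -2 - 4 p$ ($r{\left(p \right)} = - 4 p - 2 = -2 - 4 p$)
$\left(\left(-90\right) 6 + r{\left(-1 \right)}\right)^{2} = \left(\left(-90\right) 6 - -2\right)^{2} = \left(-540 + \left(-2 + 4\right)\right)^{2} = \left(-540 + 2\right)^{2} = \left(-538\right)^{2} = 289444$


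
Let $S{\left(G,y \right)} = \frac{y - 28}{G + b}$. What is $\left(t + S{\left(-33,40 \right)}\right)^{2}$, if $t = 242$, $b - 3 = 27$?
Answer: $56644$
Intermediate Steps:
$b = 30$ ($b = 3 + 27 = 30$)
$S{\left(G,y \right)} = \frac{-28 + y}{30 + G}$ ($S{\left(G,y \right)} = \frac{y - 28}{G + 30} = \frac{-28 + y}{30 + G}$)
$\left(t + S{\left(-33,40 \right)}\right)^{2} = \left(242 + \frac{-28 + 40}{30 - 33}\right)^{2} = \left(242 + \frac{1}{-3} \cdot 12\right)^{2} = \left(242 - 4\right)^{2} = 238^{2} = 56644$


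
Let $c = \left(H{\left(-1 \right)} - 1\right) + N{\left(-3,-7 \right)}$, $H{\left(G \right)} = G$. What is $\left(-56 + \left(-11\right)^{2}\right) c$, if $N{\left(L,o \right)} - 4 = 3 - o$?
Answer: $780$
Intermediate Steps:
$N{\left(L,o \right)} = 7 - o$ ($N{\left(L,o \right)} = 4 - \left(-3 + o\right) = 7 - o$)
$c = 12$ ($c = \left(-1 - 1\right) + \left(7 - -7\right) = -2 + \left(7 + 7\right) = -2 + 14 = 12$)
$\left(-56 + \left(-11\right)^{2}\right) c = \left(-56 + \left(-11\right)^{2}\right) 12 = \left(-56 + 121\right) 12 = 65 \cdot 12 = 780$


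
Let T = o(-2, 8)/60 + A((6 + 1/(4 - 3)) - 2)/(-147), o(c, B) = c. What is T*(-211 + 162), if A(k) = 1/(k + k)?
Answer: 5/3 ≈ 1.6667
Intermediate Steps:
A(k) = 1/(2*k)
T = -5/147 (T = -2/60 + (1/(2*((6 + 1/(4 - 3)) - 2)))/(-147) = -2*1/60 + (1/(2*((6 + 1/1) - 2)))*(-1/147) = -1/30 + (1/(2*((6 + 1) - 2)))*(-1/147) = -1/30 + (1/(2*(7 - 2)))*(-1/147) = -1/30 + ((½)/5)*(-1/147) = -1/30 + ((½)*(⅕))*(-1/147) = -1/30 + (⅒)*(-1/147) = -1/30 - 1/1470 = -5/147 ≈ -0.034014)
T*(-211 + 162) = -5*(-211 + 162)/147 = -5/147*(-49) = 5/3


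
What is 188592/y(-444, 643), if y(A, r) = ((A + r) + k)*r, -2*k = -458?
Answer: 47148/68801 ≈ 0.68528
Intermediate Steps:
k = 229 (k = -½*(-458) = 229)
y(A, r) = r*(229 + A + r) (y(A, r) = ((A + r) + 229)*r = (229 + A + r)*r = r*(229 + A + r))
188592/y(-444, 643) = 188592/((643*(229 - 444 + 643))) = 188592/((643*428)) = 188592/275204 = 188592*(1/275204) = 47148/68801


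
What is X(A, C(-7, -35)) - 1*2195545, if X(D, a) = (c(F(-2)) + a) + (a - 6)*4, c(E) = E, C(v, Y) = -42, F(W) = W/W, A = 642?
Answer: -2195778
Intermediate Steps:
F(W) = 1
X(D, a) = -23 + 5*a (X(D, a) = (1 + a) + (a - 6)*4 = (1 + a) + (-6 + a)*4 = (1 + a) + (-24 + 4*a) = -23 + 5*a)
X(A, C(-7, -35)) - 1*2195545 = (-23 + 5*(-42)) - 1*2195545 = (-23 - 210) - 2195545 = -233 - 2195545 = -2195778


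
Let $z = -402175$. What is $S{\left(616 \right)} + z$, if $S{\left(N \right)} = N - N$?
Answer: $-402175$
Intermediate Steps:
$S{\left(N \right)} = 0$
$S{\left(616 \right)} + z = 0 - 402175 = -402175$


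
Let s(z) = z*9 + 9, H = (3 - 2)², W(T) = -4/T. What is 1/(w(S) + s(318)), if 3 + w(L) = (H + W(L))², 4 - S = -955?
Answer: 919681/2638557133 ≈ 0.00034855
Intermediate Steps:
S = 959 (S = 4 - 1*(-955) = 4 + 955 = 959)
H = 1 (H = 1² = 1)
s(z) = 9 + 9*z (s(z) = 9*z + 9 = 9 + 9*z)
w(L) = -3 + (1 - 4/L)²
1/(w(S) + s(318)) = 1/((-3 + (-4 + 959)²/959²) + (9 + 9*318)) = 1/((-3 + (1/919681)*955²) + (9 + 2862)) = 1/((-3 + (1/919681)*912025) + 2871) = 1/((-3 + 912025/919681) + 2871) = 1/(-1847018/919681 + 2871) = 1/(2638557133/919681) = 919681/2638557133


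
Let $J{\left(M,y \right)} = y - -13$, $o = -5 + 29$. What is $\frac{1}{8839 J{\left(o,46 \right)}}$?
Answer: $\frac{1}{521501} \approx 1.9175 \cdot 10^{-6}$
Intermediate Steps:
$o = 24$
$J{\left(M,y \right)} = 13 + y$ ($J{\left(M,y \right)} = y + 13 = 13 + y$)
$\frac{1}{8839 J{\left(o,46 \right)}} = \frac{1}{8839 \left(13 + 46\right)} = \frac{1}{8839 \cdot 59} = \frac{1}{8839} \cdot \frac{1}{59} = \frac{1}{521501}$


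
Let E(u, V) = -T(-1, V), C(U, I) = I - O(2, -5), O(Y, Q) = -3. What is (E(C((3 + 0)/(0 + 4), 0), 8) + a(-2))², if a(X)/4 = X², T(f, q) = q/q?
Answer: 225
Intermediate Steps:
T(f, q) = 1
C(U, I) = 3 + I (C(U, I) = I - 1*(-3) = I + 3 = 3 + I)
E(u, V) = -1 (E(u, V) = -1*1 = -1)
a(X) = 4*X²
(E(C((3 + 0)/(0 + 4), 0), 8) + a(-2))² = (-1 + 4*(-2)²)² = (-1 + 4*4)² = (-1 + 16)² = 15² = 225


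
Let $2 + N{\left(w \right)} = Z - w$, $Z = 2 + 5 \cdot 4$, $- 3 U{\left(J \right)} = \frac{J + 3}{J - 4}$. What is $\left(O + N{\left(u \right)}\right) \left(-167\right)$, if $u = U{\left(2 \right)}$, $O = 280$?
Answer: $- \frac{299765}{6} \approx -49961.0$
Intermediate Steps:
$U{\left(J \right)} = - \frac{3 + J}{3 \left(-4 + J\right)}$ ($U{\left(J \right)} = - \frac{\left(J + 3\right) \frac{1}{J - 4}}{3} = - \frac{\left(3 + J\right) \frac{1}{-4 + J}}{3} = - \frac{\frac{1}{-4 + J} \left(3 + J\right)}{3} = - \frac{3 + J}{3 \left(-4 + J\right)}$)
$u = \frac{5}{6}$ ($u = \frac{-3 - 2}{3 \left(-4 + 2\right)} = \frac{-3 - 2}{3 \left(-2\right)} = \frac{1}{3} \left(- \frac{1}{2}\right) \left(-5\right) = \frac{5}{6} \approx 0.83333$)
$Z = 22$ ($Z = 2 + 20 = 22$)
$N{\left(w \right)} = 20 - w$ ($N{\left(w \right)} = -2 - \left(-22 + w\right) = 20 - w$)
$\left(O + N{\left(u \right)}\right) \left(-167\right) = \left(280 + \left(20 - \frac{5}{6}\right)\right) \left(-167\right) = \left(280 + \frac{115}{6}\right) \left(-167\right) = \frac{1795}{6} \left(-167\right) = - \frac{299765}{6}$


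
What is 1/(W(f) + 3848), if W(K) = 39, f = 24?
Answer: 1/3887 ≈ 0.00025727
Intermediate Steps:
1/(W(f) + 3848) = 1/(39 + 3848) = 1/3887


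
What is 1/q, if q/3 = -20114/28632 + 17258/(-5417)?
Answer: -25849924/301544297 ≈ -0.085725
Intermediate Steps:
q = -301544297/25849924 (q = 3*(-20114/28632 + 17258/(-5417)) = 3*(-20114*1/28632 + 17258*(-1/5417)) = 3*(-10057/14316 - 17258/5417) = 3*(-301544297/77549772) = -301544297/25849924 ≈ -11.665)
1/q = 1/(-301544297/25849924) = -25849924/301544297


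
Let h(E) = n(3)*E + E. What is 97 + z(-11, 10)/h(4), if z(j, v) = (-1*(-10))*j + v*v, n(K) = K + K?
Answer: 1353/14 ≈ 96.643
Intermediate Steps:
n(K) = 2*K
h(E) = 7*E (h(E) = (2*3)*E + E = 6*E + E = 7*E)
z(j, v) = v**2 + 10*j (z(j, v) = 10*j + v**2 = v**2 + 10*j)
97 + z(-11, 10)/h(4) = 97 + (10**2 + 10*(-11))/((7*4)) = 97 + (100 - 110)/28 = 97 - 10*1/28 = 97 - 5/14 = 1353/14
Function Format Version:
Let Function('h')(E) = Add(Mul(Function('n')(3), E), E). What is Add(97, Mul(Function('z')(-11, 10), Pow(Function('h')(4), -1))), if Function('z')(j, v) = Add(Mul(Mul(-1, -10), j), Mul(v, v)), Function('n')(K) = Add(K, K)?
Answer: Rational(1353, 14) ≈ 96.643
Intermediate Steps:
Function('n')(K) = Mul(2, K)
Function('h')(E) = Mul(7, E) (Function('h')(E) = Add(Mul(Mul(2, 3), E), E) = Add(Mul(6, E), E) = Mul(7, E))
Function('z')(j, v) = Add(Pow(v, 2), Mul(10, j)) (Function('z')(j, v) = Add(Mul(10, j), Pow(v, 2)) = Add(Pow(v, 2), Mul(10, j)))
Add(97, Mul(Function('z')(-11, 10), Pow(Function('h')(4), -1))) = Add(97, Mul(Add(Pow(10, 2), Mul(10, -11)), Pow(Mul(7, 4), -1))) = Add(97, Mul(Add(100, -110), Pow(28, -1))) = Add(97, Mul(-10, Rational(1, 28))) = Add(97, Rational(-5, 14)) = Rational(1353, 14)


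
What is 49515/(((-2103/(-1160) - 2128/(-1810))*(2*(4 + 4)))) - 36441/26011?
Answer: 33756112483863/32643336802 ≈ 1034.1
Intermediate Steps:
49515/(((-2103/(-1160) - 2128/(-1810))*(2*(4 + 4)))) - 36441/26011 = 49515/(((-2103*(-1/1160) - 2128*(-1/1810))*(2*8))) - 36441*1/26011 = 49515/(((2103/1160 + 1064/905)*16)) - 36441/26011 = 49515/(((627491/209960)*16)) - 36441/26011 = 49515/(1254982/26245) - 36441/26011 = 49515*(26245/1254982) - 36441/26011 = 1299521175/1254982 - 36441/26011 = 33756112483863/32643336802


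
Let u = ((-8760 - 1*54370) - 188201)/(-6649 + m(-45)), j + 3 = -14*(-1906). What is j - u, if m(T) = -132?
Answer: 180672530/6781 ≈ 26644.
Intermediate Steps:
j = 26681 (j = -3 - 14*(-1906) = -3 + 26684 = 26681)
u = 251331/6781 (u = ((-8760 - 1*54370) - 188201)/(-6649 - 132) = ((-8760 - 54370) - 188201)/(-6781) = (-63130 - 188201)*(-1/6781) = -251331*(-1/6781) = 251331/6781 ≈ 37.064)
j - u = 26681 - 1*251331/6781 = 26681 - 251331/6781 = 180672530/6781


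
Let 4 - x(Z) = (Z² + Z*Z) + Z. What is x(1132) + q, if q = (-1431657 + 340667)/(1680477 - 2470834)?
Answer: -2026455288442/790357 ≈ -2.5640e+6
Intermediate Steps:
x(Z) = 4 - Z - 2*Z² (x(Z) = 4 - ((Z² + Z*Z) + Z) = 4 - ((Z² + Z²) + Z) = 4 - (2*Z² + Z) = 4 - (Z + 2*Z²) = 4 + (-Z - 2*Z²) = 4 - Z - 2*Z²)
q = 1090990/790357 (q = -1090990/(-790357) = -1090990*(-1/790357) = 1090990/790357 ≈ 1.3804)
x(1132) + q = (4 - 1*1132 - 2*1132²) + 1090990/790357 = (4 - 1132 - 2*1281424) + 1090990/790357 = (4 - 1132 - 2562848) + 1090990/790357 = -2563976 + 1090990/790357 = -2026455288442/790357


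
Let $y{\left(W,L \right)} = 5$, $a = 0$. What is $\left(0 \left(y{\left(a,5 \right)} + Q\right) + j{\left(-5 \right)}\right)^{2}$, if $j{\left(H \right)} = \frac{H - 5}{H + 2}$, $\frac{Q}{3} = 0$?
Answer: $\frac{100}{9} \approx 11.111$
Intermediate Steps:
$Q = 0$ ($Q = 3 \cdot 0 = 0$)
$j{\left(H \right)} = \frac{-5 + H}{2 + H}$
$\left(0 \left(y{\left(a,5 \right)} + Q\right) + j{\left(-5 \right)}\right)^{2} = \left(0 \left(5 + 0\right) + \frac{-5 - 5}{2 - 5}\right)^{2} = \left(0 \cdot 5 + \frac{1}{-3} \left(-10\right)\right)^{2} = \left(0 - - \frac{10}{3}\right)^{2} = \left(0 + \frac{10}{3}\right)^{2} = \left(\frac{10}{3}\right)^{2} = \frac{100}{9}$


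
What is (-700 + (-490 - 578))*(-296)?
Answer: 523328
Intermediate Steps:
(-700 + (-490 - 578))*(-296) = (-700 - 1068)*(-296) = -1768*(-296) = 523328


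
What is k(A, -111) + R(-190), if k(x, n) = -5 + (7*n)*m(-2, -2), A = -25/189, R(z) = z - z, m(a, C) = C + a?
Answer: 3103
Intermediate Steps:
R(z) = 0
A = -25/189 (A = -25*1/189 = -25/189 ≈ -0.13228)
k(x, n) = -5 - 28*n (k(x, n) = -5 + (7*n)*(-2 - 2) = -5 + (7*n)*(-4) = -5 - 28*n)
k(A, -111) + R(-190) = (-5 - 28*(-111)) + 0 = (-5 + 3108) + 0 = 3103 + 0 = 3103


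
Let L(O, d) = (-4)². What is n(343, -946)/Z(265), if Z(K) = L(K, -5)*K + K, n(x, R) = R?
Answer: -946/4505 ≈ -0.20999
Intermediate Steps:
L(O, d) = 16
Z(K) = 17*K (Z(K) = 16*K + K = 17*K)
n(343, -946)/Z(265) = -946/(17*265) = -946/4505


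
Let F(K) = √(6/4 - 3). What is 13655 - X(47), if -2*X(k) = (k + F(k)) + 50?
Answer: 27407/2 + I*√6/4 ≈ 13704.0 + 0.61237*I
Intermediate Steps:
F(K) = I*√6/2 (F(K) = √(6*(¼) - 3) = √(3/2 - 3) = √(-3/2) = I*√6/2)
X(k) = -25 - k/2 - I*√6/4 (X(k) = -((k + I*√6/2) + 50)/2 = -(50 + k + I*√6/2)/2 = -25 - k/2 - I*√6/4)
13655 - X(47) = 13655 - (-25 - ½*47 - I*√6/4) = 13655 - (-25 - 47/2 - I*√6/4) = 13655 - (-97/2 - I*√6/4) = 13655 + (97/2 + I*√6/4) = 27407/2 + I*√6/4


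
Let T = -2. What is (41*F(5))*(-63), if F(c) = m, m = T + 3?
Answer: -2583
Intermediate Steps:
m = 1 (m = -2 + 3 = 1)
F(c) = 1
(41*F(5))*(-63) = (41*1)*(-63) = 41*(-63) = -2583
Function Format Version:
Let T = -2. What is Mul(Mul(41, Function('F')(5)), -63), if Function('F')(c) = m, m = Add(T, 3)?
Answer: -2583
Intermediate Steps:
m = 1 (m = Add(-2, 3) = 1)
Function('F')(c) = 1
Mul(Mul(41, Function('F')(5)), -63) = Mul(Mul(41, 1), -63) = Mul(41, -63) = -2583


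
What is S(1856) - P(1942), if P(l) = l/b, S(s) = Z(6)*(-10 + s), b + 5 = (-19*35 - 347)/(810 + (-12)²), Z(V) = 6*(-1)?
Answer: -31094382/2891 ≈ -10756.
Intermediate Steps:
Z(V) = -6
b = -2891/477 (b = -5 + (-19*35 - 347)/(810 + (-12)²) = -5 + (-665 - 347)/(810 + 144) = -5 - 1012/954 = -5 - 1012*1/954 = -5 - 506/477 = -2891/477 ≈ -6.0608)
S(s) = 60 - 6*s (S(s) = -6*(-10 + s) = 60 - 6*s)
P(l) = -477*l/2891 (P(l) = l/(-2891/477) = l*(-477/2891) = -477*l/2891)
S(1856) - P(1942) = (60 - 6*1856) - (-477)*1942/2891 = (60 - 11136) - 1*(-926334/2891) = -11076 + 926334/2891 = -31094382/2891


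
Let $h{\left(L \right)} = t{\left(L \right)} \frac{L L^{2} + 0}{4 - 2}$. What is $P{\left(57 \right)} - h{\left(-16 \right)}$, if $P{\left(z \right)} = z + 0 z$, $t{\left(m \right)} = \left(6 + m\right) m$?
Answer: $327737$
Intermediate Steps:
$t{\left(m \right)} = m \left(6 + m\right)$
$P{\left(z \right)} = z$ ($P{\left(z \right)} = z + 0 = z$)
$h{\left(L \right)} = \frac{L^{4} \left(6 + L\right)}{2}$ ($h{\left(L \right)} = L \left(6 + L\right) \frac{L L^{2} + 0}{4 - 2} = L \left(6 + L\right) \frac{L^{3} + 0}{2} = L \left(6 + L\right) L^{3} \cdot \frac{1}{2} = L \left(6 + L\right) \frac{L^{3}}{2} = \frac{L^{4} \left(6 + L\right)}{2}$)
$P{\left(57 \right)} - h{\left(-16 \right)} = 57 - \frac{\left(-16\right)^{4} \left(6 - 16\right)}{2} = 57 - \frac{1}{2} \cdot 65536 \left(-10\right) = 57 - -327680 = 57 + 327680 = 327737$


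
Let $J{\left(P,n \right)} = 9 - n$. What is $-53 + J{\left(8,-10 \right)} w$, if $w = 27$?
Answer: $460$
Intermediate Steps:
$-53 + J{\left(8,-10 \right)} w = -53 + \left(9 - -10\right) 27 = -53 + \left(9 + 10\right) 27 = -53 + 19 \cdot 27 = -53 + 513 = 460$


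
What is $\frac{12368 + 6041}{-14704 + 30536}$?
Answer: $\frac{18409}{15832} \approx 1.1628$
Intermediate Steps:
$\frac{12368 + 6041}{-14704 + 30536} = \frac{18409}{15832}$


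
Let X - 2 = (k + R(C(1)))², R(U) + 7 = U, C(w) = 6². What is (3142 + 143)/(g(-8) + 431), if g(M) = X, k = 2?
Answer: 3285/1394 ≈ 2.3565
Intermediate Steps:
C(w) = 36
R(U) = -7 + U
X = 963 (X = 2 + (2 + (-7 + 36))² = 2 + (2 + 29)² = 2 + 31² = 2 + 961 = 963)
g(M) = 963
(3142 + 143)/(g(-8) + 431) = (3142 + 143)/(963 + 431) = 3285/1394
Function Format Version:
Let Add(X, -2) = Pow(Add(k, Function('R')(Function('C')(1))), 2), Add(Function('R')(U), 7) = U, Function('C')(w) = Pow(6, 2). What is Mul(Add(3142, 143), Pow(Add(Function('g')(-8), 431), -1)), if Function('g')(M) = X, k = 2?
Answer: Rational(3285, 1394) ≈ 2.3565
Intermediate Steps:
Function('C')(w) = 36
Function('R')(U) = Add(-7, U)
X = 963 (X = Add(2, Pow(Add(2, Add(-7, 36)), 2)) = Add(2, Pow(Add(2, 29), 2)) = Add(2, Pow(31, 2)) = Add(2, 961) = 963)
Function('g')(M) = 963
Mul(Add(3142, 143), Pow(Add(Function('g')(-8), 431), -1)) = Mul(Add(3142, 143), Pow(Add(963, 431), -1)) = Mul(3285, Pow(1394, -1)) = Mul(3285, Rational(1, 1394)) = Rational(3285, 1394)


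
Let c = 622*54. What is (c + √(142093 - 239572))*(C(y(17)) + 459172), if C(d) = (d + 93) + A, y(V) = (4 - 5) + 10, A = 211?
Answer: 15433182180 + 1378455*I*√10831 ≈ 1.5433e+10 + 1.4346e+8*I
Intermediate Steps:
y(V) = 9 (y(V) = -1 + 10 = 9)
C(d) = 304 + d (C(d) = (d + 93) + 211 = (93 + d) + 211 = 304 + d)
c = 33588
(c + √(142093 - 239572))*(C(y(17)) + 459172) = (33588 + √(142093 - 239572))*((304 + 9) + 459172) = (33588 + √(-97479))*(313 + 459172) = (33588 + 3*I*√10831)*459485 = 15433182180 + 1378455*I*√10831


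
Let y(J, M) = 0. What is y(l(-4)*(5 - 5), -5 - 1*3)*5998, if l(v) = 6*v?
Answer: 0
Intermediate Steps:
y(l(-4)*(5 - 5), -5 - 1*3)*5998 = 0*5998 = 0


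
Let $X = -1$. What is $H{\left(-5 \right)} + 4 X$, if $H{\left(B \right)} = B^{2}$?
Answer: $21$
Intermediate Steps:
$H{\left(-5 \right)} + 4 X = \left(-5\right)^{2} + 4 \left(-1\right) = 25 - 4 = 21$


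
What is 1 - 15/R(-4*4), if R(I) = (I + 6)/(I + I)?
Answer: -47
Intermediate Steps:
R(I) = (6 + I)/(2*I) (R(I) = (6 + I)/((2*I)) = (6 + I)*(1/(2*I)) = (6 + I)/(2*I))
1 - 15/R(-4*4) = 1 - 15*(-32/(6 - 4*4)) = 1 - 15*(-32/(6 - 16)) = 1 - 15/((½)*(-1/16)*(-10)) = 1 - 15/5/16 = 1 - 15*16/5 = 1 - 48 = -47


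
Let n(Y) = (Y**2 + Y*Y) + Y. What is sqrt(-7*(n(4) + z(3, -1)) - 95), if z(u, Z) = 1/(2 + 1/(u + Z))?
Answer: I*sqrt(8745)/5 ≈ 18.703*I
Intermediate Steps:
z(u, Z) = 1/(2 + 1/(Z + u))
n(Y) = Y + 2*Y**2 (n(Y) = (Y**2 + Y**2) + Y = 2*Y**2 + Y = Y + 2*Y**2)
sqrt(-7*(n(4) + z(3, -1)) - 95) = sqrt(-7*(4*(1 + 2*4) + (-1 + 3)/(1 + 2*(-1) + 2*3)) - 95) = sqrt(-7*(4*(1 + 8) + 2/(1 - 2 + 6)) - 95) = sqrt(-7*(4*9 + 2/5) - 95) = sqrt(-7*(36 + (1/5)*2) - 95) = sqrt(-7*(36 + 2/5) - 95) = sqrt(-7*182/5 - 95) = sqrt(-1274/5 - 95) = sqrt(-1749/5) = I*sqrt(8745)/5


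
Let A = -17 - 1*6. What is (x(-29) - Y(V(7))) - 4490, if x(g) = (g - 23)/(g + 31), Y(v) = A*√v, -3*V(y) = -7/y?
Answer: -4516 + 23*√3/3 ≈ -4502.7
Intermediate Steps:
A = -23 (A = -17 - 6 = -23)
V(y) = 7/(3*y) (V(y) = -(-7)/(3*y) = 7/(3*y))
Y(v) = -23*√v
x(g) = (-23 + g)/(31 + g)
(x(-29) - Y(V(7))) - 4490 = ((-23 - 29)/(31 - 29) - (-23)*√((7/3)/7)) - 4490 = (-52/2 - (-23)*√((7/3)*(⅐))) - 4490 = ((½)*(-52) - (-23)*√(⅓)) - 4490 = (-26 - (-23)*√3/3) - 4490 = (-26 + 23*√3/3) - 4490 = -4516 + 23*√3/3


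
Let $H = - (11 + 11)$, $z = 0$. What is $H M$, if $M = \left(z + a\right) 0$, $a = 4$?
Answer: $0$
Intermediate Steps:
$M = 0$ ($M = \left(0 + 4\right) 0 = 4 \cdot 0 = 0$)
$H = -22$ ($H = \left(-1\right) 22 = -22$)
$H M = \left(-22\right) 0 = 0$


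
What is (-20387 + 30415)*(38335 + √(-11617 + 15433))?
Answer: 384423380 + 60168*√106 ≈ 3.8504e+8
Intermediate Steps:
(-20387 + 30415)*(38335 + √(-11617 + 15433)) = 10028*(38335 + √3816) = 10028*(38335 + 6*√106) = 384423380 + 60168*√106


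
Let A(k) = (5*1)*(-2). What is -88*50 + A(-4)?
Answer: -4410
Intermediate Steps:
A(k) = -10 (A(k) = 5*(-2) = -10)
-88*50 + A(-4) = -88*50 - 10 = -4400 - 10 = -4410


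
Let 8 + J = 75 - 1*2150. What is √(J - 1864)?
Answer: I*√3947 ≈ 62.825*I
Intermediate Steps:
J = -2083 (J = -8 + (75 - 1*2150) = -8 + (75 - 2150) = -8 - 2075 = -2083)
√(J - 1864) = √(-2083 - 1864) = √(-3947) = I*√3947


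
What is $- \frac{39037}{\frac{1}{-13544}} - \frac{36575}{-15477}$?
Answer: $\frac{106272143203}{201} \approx 5.2872 \cdot 10^{8}$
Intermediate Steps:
$- \frac{39037}{\frac{1}{-13544}} - \frac{36575}{-15477} = - \frac{39037}{- \frac{1}{13544}} - - \frac{475}{201} = \left(-39037\right) \left(-13544\right) + \frac{475}{201} = 528717128 + \frac{475}{201} = \frac{106272143203}{201}$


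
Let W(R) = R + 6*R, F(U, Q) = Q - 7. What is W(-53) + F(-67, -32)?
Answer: -410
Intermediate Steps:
F(U, Q) = -7 + Q
W(R) = 7*R
W(-53) + F(-67, -32) = 7*(-53) + (-7 - 32) = -371 - 39 = -410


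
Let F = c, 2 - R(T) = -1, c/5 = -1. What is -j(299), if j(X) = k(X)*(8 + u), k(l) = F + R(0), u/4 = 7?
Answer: 72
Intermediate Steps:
c = -5 (c = 5*(-1) = -5)
R(T) = 3 (R(T) = 2 - 1*(-1) = 2 + 1 = 3)
F = -5
u = 28 (u = 4*7 = 28)
k(l) = -2 (k(l) = -5 + 3 = -2)
j(X) = -72 (j(X) = -2*(8 + 28) = -2*36 = -72)
-j(299) = -1*(-72) = 72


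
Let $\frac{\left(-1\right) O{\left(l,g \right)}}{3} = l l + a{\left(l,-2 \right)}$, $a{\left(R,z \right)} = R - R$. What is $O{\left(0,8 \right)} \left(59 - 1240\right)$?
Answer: $0$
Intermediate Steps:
$a{\left(R,z \right)} = 0$
$O{\left(l,g \right)} = - 3 l^{2}$ ($O{\left(l,g \right)} = - 3 \left(l l + 0\right) = - 3 \left(l^{2} + 0\right) = - 3 l^{2}$)
$O{\left(0,8 \right)} \left(59 - 1240\right) = - 3 \cdot 0^{2} \left(59 - 1240\right) = \left(-3\right) 0 \left(-1181\right) = 0 \left(-1181\right) = 0$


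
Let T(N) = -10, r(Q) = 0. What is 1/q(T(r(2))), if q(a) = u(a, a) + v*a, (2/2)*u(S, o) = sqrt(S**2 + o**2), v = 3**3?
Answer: -27/7270 - sqrt(2)/7270 ≈ -0.0039084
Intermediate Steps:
v = 27
u(S, o) = sqrt(S**2 + o**2)
q(a) = 27*a + sqrt(2)*sqrt(a**2) (q(a) = sqrt(a**2 + a**2) + 27*a = sqrt(2*a**2) + 27*a = sqrt(2)*sqrt(a**2) + 27*a = 27*a + sqrt(2)*sqrt(a**2))
1/q(T(r(2))) = 1/(27*(-10) + sqrt(2)*sqrt((-10)**2)) = 1/(-270 + sqrt(2)*sqrt(100)) = 1/(-270 + sqrt(2)*10) = 1/(-270 + 10*sqrt(2))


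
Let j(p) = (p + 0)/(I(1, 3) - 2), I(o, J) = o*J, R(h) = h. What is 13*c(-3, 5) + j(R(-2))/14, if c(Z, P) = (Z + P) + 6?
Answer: 727/7 ≈ 103.86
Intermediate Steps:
c(Z, P) = 6 + P + Z (c(Z, P) = (P + Z) + 6 = 6 + P + Z)
I(o, J) = J*o
j(p) = p (j(p) = (p + 0)/(3*1 - 2) = p/(3 - 2) = p/1 = p*1 = p)
13*c(-3, 5) + j(R(-2))/14 = 13*(6 + 5 - 3) - 2/14 = 13*8 - 2*1/14 = 104 - 1/7 = 727/7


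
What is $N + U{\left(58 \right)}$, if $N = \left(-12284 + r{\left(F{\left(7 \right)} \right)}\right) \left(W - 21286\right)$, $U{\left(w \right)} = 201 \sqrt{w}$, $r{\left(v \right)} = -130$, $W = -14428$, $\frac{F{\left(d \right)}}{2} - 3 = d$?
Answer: $443353596 + 201 \sqrt{58} \approx 4.4336 \cdot 10^{8}$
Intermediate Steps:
$F{\left(d \right)} = 6 + 2 d$
$N = 443353596$ ($N = \left(-12284 - 130\right) \left(-14428 - 21286\right) = \left(-12414\right) \left(-35714\right) = 443353596$)
$N + U{\left(58 \right)} = 443353596 + 201 \sqrt{58}$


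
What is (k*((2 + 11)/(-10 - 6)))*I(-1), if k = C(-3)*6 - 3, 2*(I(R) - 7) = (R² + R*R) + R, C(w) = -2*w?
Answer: -6435/32 ≈ -201.09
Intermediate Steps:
I(R) = 7 + R² + R/2 (I(R) = 7 + ((R² + R*R) + R)/2 = 7 + ((R² + R²) + R)/2 = 7 + (2*R² + R)/2 = 7 + (R + 2*R²)/2 = 7 + (R² + R/2) = 7 + R² + R/2)
k = 33 (k = -2*(-3)*6 - 3 = 6*6 - 3 = 36 - 3 = 33)
(k*((2 + 11)/(-10 - 6)))*I(-1) = (33*((2 + 11)/(-10 - 6)))*(7 + (-1)² + (½)*(-1)) = (33*(13/(-16)))*(7 + 1 - ½) = (33*(13*(-1/16)))*(15/2) = (33*(-13/16))*(15/2) = -429/16*15/2 = -6435/32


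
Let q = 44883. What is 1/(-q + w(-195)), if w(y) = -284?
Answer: -1/45167 ≈ -2.2140e-5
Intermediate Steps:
1/(-q + w(-195)) = 1/(-1*44883 - 284) = 1/(-44883 - 284) = 1/(-45167) = -1/45167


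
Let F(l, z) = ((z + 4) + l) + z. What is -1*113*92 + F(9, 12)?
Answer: -10359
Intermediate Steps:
F(l, z) = 4 + l + 2*z (F(l, z) = ((4 + z) + l) + z = (4 + l + z) + z = 4 + l + 2*z)
-1*113*92 + F(9, 12) = -1*113*92 + (4 + 9 + 2*12) = -113*92 + (4 + 9 + 24) = -10396 + 37 = -10359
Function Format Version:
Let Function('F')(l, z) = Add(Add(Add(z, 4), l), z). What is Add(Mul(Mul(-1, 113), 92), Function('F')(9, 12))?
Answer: -10359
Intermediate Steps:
Function('F')(l, z) = Add(4, l, Mul(2, z)) (Function('F')(l, z) = Add(Add(Add(4, z), l), z) = Add(Add(4, l, z), z) = Add(4, l, Mul(2, z)))
Add(Mul(Mul(-1, 113), 92), Function('F')(9, 12)) = Add(Mul(Mul(-1, 113), 92), Add(4, 9, Mul(2, 12))) = Add(Mul(-113, 92), Add(4, 9, 24)) = Add(-10396, 37) = -10359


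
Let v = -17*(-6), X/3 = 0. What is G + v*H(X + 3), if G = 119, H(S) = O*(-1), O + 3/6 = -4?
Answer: 578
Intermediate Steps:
O = -9/2 (O = -½ - 4 = -9/2 ≈ -4.5000)
X = 0 (X = 3*0 = 0)
H(S) = 9/2 (H(S) = -9/2*(-1) = 9/2)
v = 102
G + v*H(X + 3) = 119 + 102*(9/2) = 119 + 459 = 578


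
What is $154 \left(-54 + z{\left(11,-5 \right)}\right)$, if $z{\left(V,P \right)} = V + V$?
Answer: $-4928$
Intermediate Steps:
$z{\left(V,P \right)} = 2 V$
$154 \left(-54 + z{\left(11,-5 \right)}\right) = 154 \left(-54 + 2 \cdot 11\right) = 154 \left(-54 + 22\right) = 154 \left(-32\right) = -4928$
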